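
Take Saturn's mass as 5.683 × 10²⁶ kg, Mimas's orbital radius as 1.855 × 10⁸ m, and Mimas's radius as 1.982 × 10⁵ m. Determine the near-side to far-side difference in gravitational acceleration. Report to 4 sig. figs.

4.711 × 10⁻³ m/s²

Differencing GM/(d−r)² and GM/(d+r)² to first order in r/d gives 4GMr/d³.
Δa = 4GMr/d³
   = 4 × (6.674 × 10⁻¹¹) × (5.683 × 10²⁶) × (1.982 × 10⁵) / (1.855 × 10⁸)³
   = 4.711 × 10⁻³ m/s²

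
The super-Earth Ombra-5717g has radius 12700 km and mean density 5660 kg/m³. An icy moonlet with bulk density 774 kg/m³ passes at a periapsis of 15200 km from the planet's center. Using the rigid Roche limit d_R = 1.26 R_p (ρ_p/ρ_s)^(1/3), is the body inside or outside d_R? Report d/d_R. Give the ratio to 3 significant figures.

d_R = 1.26 × (12700 km) × (5660/774)^(1/3) = 31060 km
d/d_R = (15200) / (31060) = 0.489
Since d/d_R < 1, the body is inside the Roche limit.

inside; d/d_R ≈ 0.489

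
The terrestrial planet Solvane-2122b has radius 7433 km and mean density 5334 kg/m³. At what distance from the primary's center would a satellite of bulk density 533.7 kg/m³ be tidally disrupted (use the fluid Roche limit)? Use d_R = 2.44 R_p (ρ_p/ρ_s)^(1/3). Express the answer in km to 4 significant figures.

39070 km

d_R = 2.44 × 7433 km × (5334/533.7)^(1/3)
    = 39070 km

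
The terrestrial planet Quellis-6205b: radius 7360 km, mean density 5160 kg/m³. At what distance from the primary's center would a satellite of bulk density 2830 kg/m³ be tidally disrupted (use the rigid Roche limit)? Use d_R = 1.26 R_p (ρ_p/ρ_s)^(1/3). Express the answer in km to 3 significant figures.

d_R = 1.26 × 7360 km × (5160/2830)^(1/3)
    = 11300 km

11300 km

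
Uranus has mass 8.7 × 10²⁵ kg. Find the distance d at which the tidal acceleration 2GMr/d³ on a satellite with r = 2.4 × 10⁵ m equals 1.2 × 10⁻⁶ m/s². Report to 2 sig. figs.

1.3 × 10⁹ m

2GMr/d³ = a_tidal  ⇒  d = (2GMr / a_tidal)^(1/3)
d = (2 × 6.674×10⁻¹¹ × (8.7 × 10²⁵) × (2.4 × 10⁵) / (1.2 × 10⁻⁶))^(1/3)
  = 1.3 × 10⁹ m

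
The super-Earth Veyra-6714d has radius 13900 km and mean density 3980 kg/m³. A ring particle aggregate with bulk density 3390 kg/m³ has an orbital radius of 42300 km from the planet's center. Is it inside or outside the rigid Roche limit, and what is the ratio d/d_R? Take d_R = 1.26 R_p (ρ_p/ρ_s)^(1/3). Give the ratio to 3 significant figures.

d_R = 1.26 × (13900 km) × (3980/3390)^(1/3) = 18480 km
d/d_R = (42300) / (18480) = 2.29
Since d/d_R > 1, the body is outside the Roche limit.

outside; d/d_R ≈ 2.29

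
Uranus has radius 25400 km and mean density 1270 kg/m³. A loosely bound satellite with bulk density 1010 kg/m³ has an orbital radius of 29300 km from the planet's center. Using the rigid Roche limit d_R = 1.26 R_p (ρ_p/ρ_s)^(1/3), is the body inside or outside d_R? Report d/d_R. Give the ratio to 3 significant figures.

inside; d/d_R ≈ 0.848

d_R = 1.26 × (25400 km) × (1270/1010)^(1/3) = 34540 km
d/d_R = (29300) / (34540) = 0.848
Since d/d_R < 1, the body is inside the Roche limit.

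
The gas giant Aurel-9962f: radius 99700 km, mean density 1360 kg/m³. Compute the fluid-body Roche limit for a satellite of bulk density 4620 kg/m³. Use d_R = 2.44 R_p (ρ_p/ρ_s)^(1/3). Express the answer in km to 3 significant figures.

1.62 × 10⁵ km

d_R = 2.44 × 99700 km × (1360/4620)^(1/3)
    = 1.62 × 10⁵ km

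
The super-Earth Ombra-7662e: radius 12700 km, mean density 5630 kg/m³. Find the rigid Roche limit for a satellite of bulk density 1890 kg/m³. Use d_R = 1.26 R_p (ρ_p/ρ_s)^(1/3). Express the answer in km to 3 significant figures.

d_R = 1.26 × 12700 km × (5630/1890)^(1/3)
    = 23000 km

23000 km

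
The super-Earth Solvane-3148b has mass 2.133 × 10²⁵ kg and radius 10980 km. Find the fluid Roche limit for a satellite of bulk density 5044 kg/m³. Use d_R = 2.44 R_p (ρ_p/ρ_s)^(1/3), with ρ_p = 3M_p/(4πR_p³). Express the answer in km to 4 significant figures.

ρ_p = 3M_p/(4πR_p³) = 3 × (2.133 × 10²⁵) / (4π × (1.098 × 10⁷ m)³) = 3847 kg/m³
d_R = 2.44 × 10980 km × (3847/5044)^(1/3)
    = 24480 km

24480 km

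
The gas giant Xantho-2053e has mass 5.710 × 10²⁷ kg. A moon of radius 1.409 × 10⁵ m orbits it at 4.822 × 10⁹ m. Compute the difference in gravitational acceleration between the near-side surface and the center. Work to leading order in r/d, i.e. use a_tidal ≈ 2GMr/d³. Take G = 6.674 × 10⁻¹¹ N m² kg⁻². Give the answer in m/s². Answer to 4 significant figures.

9.578 × 10⁻⁷ m/s²

Δa = 2GMr/d³
   = 2 × (6.674 × 10⁻¹¹) × (5.710 × 10²⁷) × (1.409 × 10⁵) / (4.822 × 10⁹)³
   = 9.578 × 10⁻⁷ m/s²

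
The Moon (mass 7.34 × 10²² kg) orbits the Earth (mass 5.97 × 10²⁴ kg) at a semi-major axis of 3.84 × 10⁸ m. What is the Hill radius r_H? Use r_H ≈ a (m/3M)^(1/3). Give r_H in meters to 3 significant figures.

6.15 × 10⁷ m

r_H ≈ a (m/3M)^(1/3)
    = (3.84 × 10⁸) × (7.34 × 10²² / (3 × 5.97 × 10²⁴))^(1/3)
    = 6.15 × 10⁷ m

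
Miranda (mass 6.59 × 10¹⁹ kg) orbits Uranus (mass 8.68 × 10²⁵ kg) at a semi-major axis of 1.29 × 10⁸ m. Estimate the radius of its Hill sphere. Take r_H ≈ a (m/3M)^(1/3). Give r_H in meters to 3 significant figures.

8.16 × 10⁵ m

r_H ≈ a (m/3M)^(1/3)
    = (1.29 × 10⁸) × (6.59 × 10¹⁹ / (3 × 8.68 × 10²⁵))^(1/3)
    = 8.16 × 10⁵ m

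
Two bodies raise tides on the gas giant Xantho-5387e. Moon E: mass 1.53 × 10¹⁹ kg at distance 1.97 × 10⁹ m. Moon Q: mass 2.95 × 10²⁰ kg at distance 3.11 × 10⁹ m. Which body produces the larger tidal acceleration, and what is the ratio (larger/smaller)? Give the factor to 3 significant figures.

Moon Q, by a factor of ≈ 4.90

Tidal stretch scales as M/d³; compute that for each body.
Moon E: (1.53 × 10¹⁹) / (1.97 × 10⁹)³ = 2.001 × 10⁻⁹
Moon Q: (2.95 × 10²⁰) / (3.11 × 10⁹)³ = 9.807 × 10⁻⁹
Ratio (larger/smaller) = 4.90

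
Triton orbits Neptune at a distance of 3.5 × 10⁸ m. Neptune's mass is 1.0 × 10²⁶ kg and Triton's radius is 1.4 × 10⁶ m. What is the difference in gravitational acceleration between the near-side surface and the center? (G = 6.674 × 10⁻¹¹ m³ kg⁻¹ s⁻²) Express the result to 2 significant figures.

a_tidal = 2GMr/d³
        = 2 × (6.674 × 10⁻¹¹) × (1.0 × 10²⁶) × (1.4 × 10⁶) / (3.5 × 10⁸)³
        = 4.4 × 10⁻⁴ m/s²

4.4 × 10⁻⁴ m/s²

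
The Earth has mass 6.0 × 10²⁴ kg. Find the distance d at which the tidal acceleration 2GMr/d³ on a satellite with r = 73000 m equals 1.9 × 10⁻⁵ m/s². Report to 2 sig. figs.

1.5 × 10⁸ m

2GMr/d³ = a_tidal  ⇒  d = (2GMr / a_tidal)^(1/3)
d = (2 × 6.674×10⁻¹¹ × (6.0 × 10²⁴) × (73000) / (1.9 × 10⁻⁵))^(1/3)
  = 1.5 × 10⁸ m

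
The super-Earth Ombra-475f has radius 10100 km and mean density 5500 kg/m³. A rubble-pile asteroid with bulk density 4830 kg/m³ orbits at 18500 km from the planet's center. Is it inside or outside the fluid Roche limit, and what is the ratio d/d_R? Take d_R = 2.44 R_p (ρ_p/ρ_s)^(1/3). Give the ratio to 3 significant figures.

d_R = 2.44 × (10100 km) × (5500/4830)^(1/3) = 25730 km
d/d_R = (18500) / (25730) = 0.719
Since d/d_R < 1, the body is inside the Roche limit.

inside; d/d_R ≈ 0.719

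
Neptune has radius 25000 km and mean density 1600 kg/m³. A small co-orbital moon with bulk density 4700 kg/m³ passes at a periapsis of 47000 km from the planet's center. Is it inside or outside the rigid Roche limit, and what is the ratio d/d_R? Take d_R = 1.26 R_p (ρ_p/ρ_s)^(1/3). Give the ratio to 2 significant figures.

outside; d/d_R ≈ 2.1

d_R = 1.26 × (25000 km) × (1600/4700)^(1/3) = 21990 km
d/d_R = (47000) / (21990) = 2.1
Since d/d_R > 1, the body is outside the Roche limit.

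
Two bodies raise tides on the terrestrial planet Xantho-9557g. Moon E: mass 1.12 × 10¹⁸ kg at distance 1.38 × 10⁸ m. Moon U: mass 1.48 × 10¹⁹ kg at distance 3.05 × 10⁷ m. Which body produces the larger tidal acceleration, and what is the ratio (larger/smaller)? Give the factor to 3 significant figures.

Tidal acceleration ∝ M/d³, so compare M/d³ for each.
Moon E: (1.12 × 10¹⁸) / (1.38 × 10⁸)³ = 4.262 × 10⁻⁷
Moon U: (1.48 × 10¹⁹) / (3.05 × 10⁷)³ = 5.216 × 10⁻⁴
Ratio (larger/smaller) = 1220

Moon U, by a factor of ≈ 1220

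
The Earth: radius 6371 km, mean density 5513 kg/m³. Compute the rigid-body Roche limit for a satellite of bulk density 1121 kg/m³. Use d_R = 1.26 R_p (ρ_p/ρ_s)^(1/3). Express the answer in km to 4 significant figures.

d_R = 1.26 × 6371 km × (5513/1121)^(1/3)
    = 13650 km

13650 km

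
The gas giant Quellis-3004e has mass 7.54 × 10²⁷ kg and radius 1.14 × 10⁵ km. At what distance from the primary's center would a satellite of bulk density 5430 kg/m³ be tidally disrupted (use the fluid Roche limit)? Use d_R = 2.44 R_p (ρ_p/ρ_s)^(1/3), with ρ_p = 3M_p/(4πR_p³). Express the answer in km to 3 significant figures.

ρ_p = 3M_p/(4πR_p³) = 3 × (7.54 × 10²⁷) / (4π × (1.14 × 10⁸ m)³) = 1210 kg/m³
d_R = 2.44 × 1.14 × 10⁵ km × (1210/5430)^(1/3)
    = 1.69 × 10⁵ km

1.69 × 10⁵ km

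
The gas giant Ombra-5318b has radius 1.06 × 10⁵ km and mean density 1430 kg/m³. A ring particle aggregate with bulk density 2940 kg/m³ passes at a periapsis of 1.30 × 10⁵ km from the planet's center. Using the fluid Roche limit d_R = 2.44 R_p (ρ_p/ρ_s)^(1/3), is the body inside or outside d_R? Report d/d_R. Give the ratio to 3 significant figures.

inside; d/d_R ≈ 0.639

d_R = 2.44 × (1.06 × 10⁵ km) × (1430/2940)^(1/3) = 2.034 × 10⁵ km
d/d_R = (1.30 × 10⁵) / (2.034 × 10⁵) = 0.639
Since d/d_R < 1, the body is inside the Roche limit.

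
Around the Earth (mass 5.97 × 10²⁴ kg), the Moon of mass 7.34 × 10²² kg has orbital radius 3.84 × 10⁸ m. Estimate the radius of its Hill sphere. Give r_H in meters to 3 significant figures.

6.15 × 10⁷ m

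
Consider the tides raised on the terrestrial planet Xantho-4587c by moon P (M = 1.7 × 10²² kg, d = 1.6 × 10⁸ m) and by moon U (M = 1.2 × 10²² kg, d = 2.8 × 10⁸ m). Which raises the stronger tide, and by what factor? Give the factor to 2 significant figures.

Tidal stretch scales as M/d³; compute that for each body.
Moon P: (1.7 × 10²²) / (1.6 × 10⁸)³ = 4.150 × 10⁻³
Moon U: (1.2 × 10²²) / (2.8 × 10⁸)³ = 5.466 × 10⁻⁴
Ratio (larger/smaller) = 7.6

Moon P, by a factor of ≈ 7.6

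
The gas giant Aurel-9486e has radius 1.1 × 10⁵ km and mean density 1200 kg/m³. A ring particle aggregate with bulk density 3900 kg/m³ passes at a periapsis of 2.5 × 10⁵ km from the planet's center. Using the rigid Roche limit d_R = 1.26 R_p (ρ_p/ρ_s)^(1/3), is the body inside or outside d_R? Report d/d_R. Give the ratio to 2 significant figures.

d_R = 1.26 × (1.1 × 10⁵ km) × (1200/3900)^(1/3) = 93570 km
d/d_R = (2.5 × 10⁵) / (93570) = 2.7
Since d/d_R > 1, the body is outside the Roche limit.

outside; d/d_R ≈ 2.7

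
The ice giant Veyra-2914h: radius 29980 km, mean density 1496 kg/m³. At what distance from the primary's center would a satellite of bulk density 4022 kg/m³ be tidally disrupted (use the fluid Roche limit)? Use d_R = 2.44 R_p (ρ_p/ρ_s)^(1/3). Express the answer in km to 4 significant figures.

52610 km

d_R = 2.44 × 29980 km × (1496/4022)^(1/3)
    = 52610 km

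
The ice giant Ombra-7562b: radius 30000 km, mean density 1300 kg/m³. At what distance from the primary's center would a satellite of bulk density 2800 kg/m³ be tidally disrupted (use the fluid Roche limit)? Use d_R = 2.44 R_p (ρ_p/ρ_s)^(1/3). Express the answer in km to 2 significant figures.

57000 km

d_R = 2.44 × 30000 km × (1300/2800)^(1/3)
    = 57000 km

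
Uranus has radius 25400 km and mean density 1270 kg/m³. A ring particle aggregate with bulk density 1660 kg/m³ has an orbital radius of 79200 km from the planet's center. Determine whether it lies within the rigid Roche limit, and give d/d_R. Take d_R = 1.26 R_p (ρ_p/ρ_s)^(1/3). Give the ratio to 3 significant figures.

d_R = 1.26 × (25400 km) × (1270/1660)^(1/3) = 29270 km
d/d_R = (79200) / (29270) = 2.71
Since d/d_R > 1, the body is outside the Roche limit.

outside; d/d_R ≈ 2.71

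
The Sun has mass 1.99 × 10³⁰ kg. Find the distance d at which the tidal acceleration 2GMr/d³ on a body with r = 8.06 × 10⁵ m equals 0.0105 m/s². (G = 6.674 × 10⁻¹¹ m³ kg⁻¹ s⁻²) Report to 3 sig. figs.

2.73 × 10⁹ m

2GMr/d³ = a_tidal  ⇒  d = (2GMr / a_tidal)^(1/3)
d = (2 × 6.674×10⁻¹¹ × (1.99 × 10³⁰) × (8.06 × 10⁵) / (0.0105))^(1/3)
  = 2.73 × 10⁹ m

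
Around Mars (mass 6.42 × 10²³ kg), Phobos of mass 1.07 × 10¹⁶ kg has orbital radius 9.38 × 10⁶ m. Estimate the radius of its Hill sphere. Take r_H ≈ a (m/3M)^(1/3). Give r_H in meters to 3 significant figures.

1.66 × 10⁴ m

r_H ≈ a (m/3M)^(1/3)
    = (9.38 × 10⁶) × (1.07 × 10¹⁶ / (3 × 6.42 × 10²³))^(1/3)
    = 1.66 × 10⁴ m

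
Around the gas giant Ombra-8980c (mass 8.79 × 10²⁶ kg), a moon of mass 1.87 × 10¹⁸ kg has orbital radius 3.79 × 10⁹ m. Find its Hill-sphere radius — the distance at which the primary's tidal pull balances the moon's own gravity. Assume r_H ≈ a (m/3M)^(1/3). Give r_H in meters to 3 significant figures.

3.38 × 10⁶ m

r_H ≈ a (m/3M)^(1/3)
    = (3.79 × 10⁹) × (1.87 × 10¹⁸ / (3 × 8.79 × 10²⁶))^(1/3)
    = 3.38 × 10⁶ m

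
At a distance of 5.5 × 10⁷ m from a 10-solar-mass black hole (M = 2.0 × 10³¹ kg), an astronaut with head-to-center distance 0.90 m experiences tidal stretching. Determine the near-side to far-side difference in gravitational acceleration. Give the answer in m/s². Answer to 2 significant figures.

2.9 × 10⁻² m/s²

a_tidal = 4GMr/d³
        = 4 × (6.674 × 10⁻¹¹) × (2.0 × 10³¹) × (0.90) / (5.5 × 10⁷)³
        = 2.9 × 10⁻² m/s²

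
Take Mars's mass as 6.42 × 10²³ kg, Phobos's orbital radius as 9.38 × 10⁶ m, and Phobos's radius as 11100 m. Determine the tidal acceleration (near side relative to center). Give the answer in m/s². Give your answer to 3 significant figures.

1.15 × 10⁻³ m/s²

a_tidal = 2GMr/d³
        = 2 × (6.674 × 10⁻¹¹) × (6.42 × 10²³) × (11100) / (9.38 × 10⁶)³
        = 1.15 × 10⁻³ m/s²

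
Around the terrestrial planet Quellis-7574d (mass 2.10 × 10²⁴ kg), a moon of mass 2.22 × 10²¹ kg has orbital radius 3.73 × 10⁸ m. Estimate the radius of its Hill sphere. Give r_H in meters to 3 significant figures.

r_H ≈ a (m/3M)^(1/3)
    = (3.73 × 10⁸) × (2.22 × 10²¹ / (3 × 2.10 × 10²⁴))^(1/3)
    = 2.63 × 10⁷ m

2.63 × 10⁷ m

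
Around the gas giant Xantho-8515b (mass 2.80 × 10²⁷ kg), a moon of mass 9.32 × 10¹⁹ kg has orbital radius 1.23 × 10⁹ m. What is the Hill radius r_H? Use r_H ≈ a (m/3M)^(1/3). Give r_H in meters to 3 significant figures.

2.74 × 10⁶ m

r_H ≈ a (m/3M)^(1/3)
    = (1.23 × 10⁹) × (9.32 × 10¹⁹ / (3 × 2.80 × 10²⁷))^(1/3)
    = 2.74 × 10⁶ m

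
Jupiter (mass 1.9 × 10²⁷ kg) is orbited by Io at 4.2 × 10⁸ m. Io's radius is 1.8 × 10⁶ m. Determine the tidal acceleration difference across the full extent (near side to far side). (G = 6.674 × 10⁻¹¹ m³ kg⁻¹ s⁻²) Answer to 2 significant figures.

Near-to-far spans 2r, so the tidal difference is twice the near-to-center value: 4GMr/d³.
Δg = 4GMr/d³
   = 4 × (6.674 × 10⁻¹¹) × (1.9 × 10²⁷) × (1.8 × 10⁶) / (4.2 × 10⁸)³
   = 1.2 × 10⁻² m/s²

1.2 × 10⁻² m/s²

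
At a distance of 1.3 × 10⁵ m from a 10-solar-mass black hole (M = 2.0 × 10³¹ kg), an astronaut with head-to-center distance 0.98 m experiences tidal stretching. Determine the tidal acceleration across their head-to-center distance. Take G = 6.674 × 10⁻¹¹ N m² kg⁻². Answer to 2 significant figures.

Since r ≪ d, expand the inverse-square field across one radius to get the leading 2GMr/d³ term.
Δg = 2GMr/d³
   = 2 × (6.674 × 10⁻¹¹) × (2.0 × 10³¹) × (0.98) / (1.3 × 10⁵)³
   = 1.2 × 10⁶ m/s²

1.2 × 10⁶ m/s²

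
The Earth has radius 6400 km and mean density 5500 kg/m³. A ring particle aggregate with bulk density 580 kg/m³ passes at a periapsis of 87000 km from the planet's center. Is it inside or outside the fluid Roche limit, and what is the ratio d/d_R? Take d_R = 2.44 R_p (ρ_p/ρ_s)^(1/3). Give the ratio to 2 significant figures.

outside; d/d_R ≈ 2.6

d_R = 2.44 × (6400 km) × (5500/580)^(1/3) = 33050 km
d/d_R = (87000) / (33050) = 2.6
Since d/d_R > 1, the body is outside the Roche limit.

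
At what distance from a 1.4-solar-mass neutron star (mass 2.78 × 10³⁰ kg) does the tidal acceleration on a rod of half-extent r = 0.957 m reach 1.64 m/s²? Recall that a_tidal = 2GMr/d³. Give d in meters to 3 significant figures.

6.00 × 10⁶ m

2GMr/d³ = a_tidal  ⇒  d = (2GMr / a_tidal)^(1/3)
d = (2 × 6.674×10⁻¹¹ × (2.78 × 10³⁰) × (0.957) / (1.64))^(1/3)
  = 6.00 × 10⁶ m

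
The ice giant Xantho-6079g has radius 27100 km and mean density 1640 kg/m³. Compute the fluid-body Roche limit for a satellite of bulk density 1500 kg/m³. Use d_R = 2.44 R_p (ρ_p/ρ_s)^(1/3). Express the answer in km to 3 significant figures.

d_R = 2.44 × 27100 km × (1640/1500)^(1/3)
    = 68100 km

68100 km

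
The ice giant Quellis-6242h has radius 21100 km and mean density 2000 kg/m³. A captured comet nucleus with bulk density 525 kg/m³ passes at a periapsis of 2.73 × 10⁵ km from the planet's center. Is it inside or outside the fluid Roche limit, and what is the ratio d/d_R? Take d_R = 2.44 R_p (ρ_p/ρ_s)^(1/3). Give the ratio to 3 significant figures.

d_R = 2.44 × (21100 km) × (2000/525)^(1/3) = 80410 km
d/d_R = (2.73 × 10⁵) / (80410) = 3.40
Since d/d_R > 1, the body is outside the Roche limit.

outside; d/d_R ≈ 3.40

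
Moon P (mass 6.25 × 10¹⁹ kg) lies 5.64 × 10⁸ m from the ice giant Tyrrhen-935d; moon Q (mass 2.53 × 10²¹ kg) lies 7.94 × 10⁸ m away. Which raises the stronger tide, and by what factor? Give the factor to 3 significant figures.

Moon Q, by a factor of ≈ 14.5

Tidal acceleration ∝ M/d³, so compare M/d³ for each.
Moon P: (6.25 × 10¹⁹) / (5.64 × 10⁸)³ = 3.484 × 10⁻⁷
Moon Q: (2.53 × 10²¹) / (7.94 × 10⁸)³ = 5.054 × 10⁻⁶
Ratio (larger/smaller) = 14.5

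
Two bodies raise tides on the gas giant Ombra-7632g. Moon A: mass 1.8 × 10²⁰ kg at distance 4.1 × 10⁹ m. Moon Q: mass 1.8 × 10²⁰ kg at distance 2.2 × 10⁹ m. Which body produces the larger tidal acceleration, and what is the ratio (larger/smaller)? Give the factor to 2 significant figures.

Moon Q, by a factor of ≈ 6.5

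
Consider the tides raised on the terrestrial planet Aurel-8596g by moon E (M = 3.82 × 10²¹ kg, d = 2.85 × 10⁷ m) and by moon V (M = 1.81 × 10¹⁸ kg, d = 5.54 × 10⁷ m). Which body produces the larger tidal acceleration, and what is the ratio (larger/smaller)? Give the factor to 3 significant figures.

Tidal stretch scales as M/d³; compute that for each body.
Moon E: (3.82 × 10²¹) / (2.85 × 10⁷)³ = 1.650 × 10⁻¹
Moon V: (1.81 × 10¹⁸) / (5.54 × 10⁷)³ = 1.065 × 10⁻⁵
Ratio (larger/smaller) = 15500

Moon E, by a factor of ≈ 15500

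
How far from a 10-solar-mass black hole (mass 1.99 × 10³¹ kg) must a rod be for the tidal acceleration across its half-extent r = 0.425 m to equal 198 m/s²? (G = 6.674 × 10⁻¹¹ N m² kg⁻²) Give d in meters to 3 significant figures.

1.79 × 10⁶ m

2GMr/d³ = a_tidal  ⇒  d = (2GMr / a_tidal)^(1/3)
d = (2 × 6.674×10⁻¹¹ × (1.99 × 10³¹) × (0.425) / (198))^(1/3)
  = 1.79 × 10⁶ m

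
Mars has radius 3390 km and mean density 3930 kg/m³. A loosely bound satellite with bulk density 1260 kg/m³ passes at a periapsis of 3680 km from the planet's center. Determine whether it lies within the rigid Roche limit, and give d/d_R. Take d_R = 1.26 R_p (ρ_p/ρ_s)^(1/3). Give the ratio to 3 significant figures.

inside; d/d_R ≈ 0.590

d_R = 1.26 × (3390 km) × (3930/1260)^(1/3) = 6241 km
d/d_R = (3680) / (6241) = 0.590
Since d/d_R < 1, the body is inside the Roche limit.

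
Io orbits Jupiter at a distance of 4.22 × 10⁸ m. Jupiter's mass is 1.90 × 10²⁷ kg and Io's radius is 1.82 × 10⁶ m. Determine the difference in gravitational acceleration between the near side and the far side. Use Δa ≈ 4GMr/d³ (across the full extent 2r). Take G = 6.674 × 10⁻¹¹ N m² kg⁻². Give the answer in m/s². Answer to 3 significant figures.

Δg = 4GMr/d³
   = 4 × (6.674 × 10⁻¹¹) × (1.90 × 10²⁷) × (1.82 × 10⁶) / (4.22 × 10⁸)³
   = 1.23 × 10⁻² m/s²

1.23 × 10⁻² m/s²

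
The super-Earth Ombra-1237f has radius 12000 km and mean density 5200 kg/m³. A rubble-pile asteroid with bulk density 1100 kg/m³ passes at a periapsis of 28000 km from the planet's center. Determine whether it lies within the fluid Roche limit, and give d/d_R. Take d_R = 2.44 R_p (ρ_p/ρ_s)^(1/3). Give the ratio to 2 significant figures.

d_R = 2.44 × (12000 km) × (5200/1100)^(1/3) = 49140 km
d/d_R = (28000) / (49140) = 0.57
Since d/d_R < 1, the body is inside the Roche limit.

inside; d/d_R ≈ 0.57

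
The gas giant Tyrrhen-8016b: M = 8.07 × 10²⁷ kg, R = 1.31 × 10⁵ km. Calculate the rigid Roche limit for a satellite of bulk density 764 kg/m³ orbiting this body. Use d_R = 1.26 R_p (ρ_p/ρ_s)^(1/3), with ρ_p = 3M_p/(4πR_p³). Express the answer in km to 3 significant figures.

ρ_p = 3M_p/(4πR_p³) = 3 × (8.07 × 10²⁷) / (4π × (1.31 × 10⁸ m)³) = 857 kg/m³
d_R = 1.26 × 1.31 × 10⁵ km × (857/764)^(1/3)
    = 1.72 × 10⁵ km

1.72 × 10⁵ km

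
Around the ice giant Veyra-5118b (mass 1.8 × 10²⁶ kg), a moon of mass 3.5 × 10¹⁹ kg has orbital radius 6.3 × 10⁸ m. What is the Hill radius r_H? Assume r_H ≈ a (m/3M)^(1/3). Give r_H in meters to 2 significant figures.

2.5 × 10⁶ m

r_H ≈ a (m/3M)^(1/3)
    = (6.3 × 10⁸) × (3.5 × 10¹⁹ / (3 × 1.8 × 10²⁶))^(1/3)
    = 2.5 × 10⁶ m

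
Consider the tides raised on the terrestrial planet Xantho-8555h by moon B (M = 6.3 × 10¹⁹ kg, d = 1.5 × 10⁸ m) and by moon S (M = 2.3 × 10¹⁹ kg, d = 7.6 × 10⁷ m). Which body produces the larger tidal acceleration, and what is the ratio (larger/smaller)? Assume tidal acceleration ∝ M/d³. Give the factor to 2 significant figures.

The tide-raising term goes as M/d³ (the gradient of a 1/d² field).
Moon B: (6.3 × 10¹⁹) / (1.5 × 10⁸)³ = 1.867 × 10⁻⁵
Moon S: (2.3 × 10¹⁹) / (7.6 × 10⁷)³ = 5.239 × 10⁻⁵
Ratio (larger/smaller) = 2.8

Moon S, by a factor of ≈ 2.8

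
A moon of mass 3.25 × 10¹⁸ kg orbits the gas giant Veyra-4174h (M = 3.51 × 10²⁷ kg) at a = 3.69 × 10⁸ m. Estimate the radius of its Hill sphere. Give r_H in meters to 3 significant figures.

r_H ≈ a (m/3M)^(1/3)
    = (3.69 × 10⁸) × (3.25 × 10¹⁸ / (3 × 3.51 × 10²⁷))^(1/3)
    = 2.49 × 10⁵ m

2.49 × 10⁵ m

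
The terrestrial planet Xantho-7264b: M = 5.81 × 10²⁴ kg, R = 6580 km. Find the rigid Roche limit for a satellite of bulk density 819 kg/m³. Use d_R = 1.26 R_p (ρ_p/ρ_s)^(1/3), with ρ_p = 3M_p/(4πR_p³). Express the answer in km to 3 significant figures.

ρ_p = 3M_p/(4πR_p³) = 3 × (5.81 × 10²⁴) / (4π × (6.58 × 10⁶ m)³) = 4870 kg/m³
d_R = 1.26 × 6580 km × (4870/819)^(1/3)
    = 15000 km

15000 km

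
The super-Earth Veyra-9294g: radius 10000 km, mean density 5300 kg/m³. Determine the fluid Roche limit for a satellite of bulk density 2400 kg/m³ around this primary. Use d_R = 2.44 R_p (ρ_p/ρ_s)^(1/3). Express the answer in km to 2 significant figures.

d_R = 2.44 × 10000 km × (5300/2400)^(1/3)
    = 32000 km

32000 km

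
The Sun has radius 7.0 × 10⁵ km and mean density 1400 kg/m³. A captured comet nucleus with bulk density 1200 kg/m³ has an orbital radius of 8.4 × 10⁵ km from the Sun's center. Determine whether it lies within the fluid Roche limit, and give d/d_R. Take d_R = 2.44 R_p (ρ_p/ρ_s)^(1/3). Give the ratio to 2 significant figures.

d_R = 2.44 × (7.0 × 10⁵ km) × (1400/1200)^(1/3) = 1.798 × 10⁶ km
d/d_R = (8.4 × 10⁵) / (1.798 × 10⁶) = 0.47
Since d/d_R < 1, the body is inside the Roche limit.

inside; d/d_R ≈ 0.47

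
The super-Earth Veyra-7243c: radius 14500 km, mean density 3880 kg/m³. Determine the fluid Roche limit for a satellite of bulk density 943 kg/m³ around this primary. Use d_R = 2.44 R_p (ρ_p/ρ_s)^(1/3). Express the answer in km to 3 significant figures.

d_R = 2.44 × 14500 km × (3880/943)^(1/3)
    = 56700 km

56700 km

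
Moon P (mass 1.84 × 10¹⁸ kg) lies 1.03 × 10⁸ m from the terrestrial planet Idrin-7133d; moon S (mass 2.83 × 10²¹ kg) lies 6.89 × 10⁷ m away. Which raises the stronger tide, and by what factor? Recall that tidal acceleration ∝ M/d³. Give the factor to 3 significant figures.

Tidal acceleration ∝ M/d³, so compare M/d³ for each.
Moon P: (1.84 × 10¹⁸) / (1.03 × 10⁸)³ = 1.684 × 10⁻⁶
Moon S: (2.83 × 10²¹) / (6.89 × 10⁷)³ = 8.652 × 10⁻³
Ratio (larger/smaller) = 5140

Moon S, by a factor of ≈ 5140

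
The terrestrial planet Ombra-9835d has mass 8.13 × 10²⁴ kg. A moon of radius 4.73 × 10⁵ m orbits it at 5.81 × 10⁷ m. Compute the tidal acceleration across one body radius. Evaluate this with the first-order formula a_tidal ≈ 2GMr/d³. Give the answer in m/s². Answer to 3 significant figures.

Δa = 2GMr/d³
   = 2 × (6.674 × 10⁻¹¹) × (8.13 × 10²⁴) × (4.73 × 10⁵) / (5.81 × 10⁷)³
   = 2.62 × 10⁻³ m/s²

2.62 × 10⁻³ m/s²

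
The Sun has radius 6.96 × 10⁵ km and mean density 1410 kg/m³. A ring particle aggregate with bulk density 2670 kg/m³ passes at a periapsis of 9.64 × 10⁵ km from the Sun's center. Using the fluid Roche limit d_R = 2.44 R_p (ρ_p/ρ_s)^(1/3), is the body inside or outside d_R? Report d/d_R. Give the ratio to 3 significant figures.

d_R = 2.44 × (6.96 × 10⁵ km) × (1410/2670)^(1/3) = 1.373 × 10⁶ km
d/d_R = (9.64 × 10⁵) / (1.373 × 10⁶) = 0.702
Since d/d_R < 1, the body is inside the Roche limit.

inside; d/d_R ≈ 0.702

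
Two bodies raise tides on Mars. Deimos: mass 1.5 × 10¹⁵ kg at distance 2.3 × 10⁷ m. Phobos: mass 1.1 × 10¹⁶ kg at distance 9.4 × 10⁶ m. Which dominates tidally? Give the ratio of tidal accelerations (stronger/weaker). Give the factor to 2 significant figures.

Phobos, by a factor of ≈ 110

The tide-raising term goes as M/d³ (the gradient of a 1/d² field).
Deimos: (1.5 × 10¹⁵) / (2.3 × 10⁷)³ = 1.233 × 10⁻⁷
Phobos: (1.1 × 10¹⁶) / (9.4 × 10⁶)³ = 1.324 × 10⁻⁵
Ratio (larger/smaller) = 110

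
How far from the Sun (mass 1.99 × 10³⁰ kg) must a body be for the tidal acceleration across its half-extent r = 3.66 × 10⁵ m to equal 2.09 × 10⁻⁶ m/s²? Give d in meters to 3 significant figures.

2GMr/d³ = a_tidal  ⇒  d = (2GMr / a_tidal)^(1/3)
d = (2 × 6.674×10⁻¹¹ × (1.99 × 10³⁰) × (3.66 × 10⁵) / (2.09 × 10⁻⁶))^(1/3)
  = 3.60 × 10¹⁰ m

3.60 × 10¹⁰ m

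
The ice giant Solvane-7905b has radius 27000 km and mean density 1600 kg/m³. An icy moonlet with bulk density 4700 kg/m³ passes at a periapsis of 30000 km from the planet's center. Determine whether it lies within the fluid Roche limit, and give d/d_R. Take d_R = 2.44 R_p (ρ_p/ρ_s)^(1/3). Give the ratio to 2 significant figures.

inside; d/d_R ≈ 0.65

d_R = 2.44 × (27000 km) × (1600/4700)^(1/3) = 46000 km
d/d_R = (30000) / (46000) = 0.65
Since d/d_R < 1, the body is inside the Roche limit.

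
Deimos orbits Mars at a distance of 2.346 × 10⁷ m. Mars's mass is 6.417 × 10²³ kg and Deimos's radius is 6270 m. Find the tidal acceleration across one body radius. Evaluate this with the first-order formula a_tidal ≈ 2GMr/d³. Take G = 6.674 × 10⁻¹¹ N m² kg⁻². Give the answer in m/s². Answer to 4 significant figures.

Δg = 2GMr/d³
   = 2 × (6.674 × 10⁻¹¹) × (6.417 × 10²³) × (6270) / (2.346 × 10⁷)³
   = 4.159 × 10⁻⁵ m/s²

4.159 × 10⁻⁵ m/s²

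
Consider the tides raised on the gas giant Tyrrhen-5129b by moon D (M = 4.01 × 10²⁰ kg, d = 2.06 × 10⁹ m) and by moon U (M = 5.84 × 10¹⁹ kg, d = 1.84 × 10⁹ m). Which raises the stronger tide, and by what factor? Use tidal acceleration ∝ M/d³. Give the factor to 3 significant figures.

Moon D, by a factor of ≈ 4.89

Tidal acceleration ∝ M/d³, so compare M/d³ for each.
Moon D: (4.01 × 10²⁰) / (2.06 × 10⁹)³ = 4.587 × 10⁻⁸
Moon U: (5.84 × 10¹⁹) / (1.84 × 10⁹)³ = 9.375 × 10⁻⁹
Ratio (larger/smaller) = 4.89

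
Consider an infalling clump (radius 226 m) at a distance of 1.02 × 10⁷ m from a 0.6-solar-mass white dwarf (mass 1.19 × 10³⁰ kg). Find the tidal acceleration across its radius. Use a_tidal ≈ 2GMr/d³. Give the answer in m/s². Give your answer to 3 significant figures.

3.38 × 10¹ m/s²

Δg = 2GMr/d³
   = 2 × (6.674 × 10⁻¹¹) × (1.19 × 10³⁰) × (226) / (1.02 × 10⁷)³
   = 3.38 × 10¹ m/s²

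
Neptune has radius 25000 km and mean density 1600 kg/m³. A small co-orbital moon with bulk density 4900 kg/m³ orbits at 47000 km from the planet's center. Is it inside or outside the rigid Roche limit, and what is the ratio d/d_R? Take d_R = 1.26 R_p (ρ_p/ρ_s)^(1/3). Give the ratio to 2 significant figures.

d_R = 1.26 × (25000 km) × (1600/4900)^(1/3) = 21690 km
d/d_R = (47000) / (21690) = 2.2
Since d/d_R > 1, the body is outside the Roche limit.

outside; d/d_R ≈ 2.2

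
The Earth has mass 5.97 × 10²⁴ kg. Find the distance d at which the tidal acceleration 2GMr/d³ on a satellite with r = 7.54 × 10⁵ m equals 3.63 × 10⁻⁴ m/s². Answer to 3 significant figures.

1.18 × 10⁸ m

2GMr/d³ = a_tidal  ⇒  d = (2GMr / a_tidal)^(1/3)
d = (2 × 6.674×10⁻¹¹ × (5.97 × 10²⁴) × (7.54 × 10⁵) / (3.63 × 10⁻⁴))^(1/3)
  = 1.18 × 10⁸ m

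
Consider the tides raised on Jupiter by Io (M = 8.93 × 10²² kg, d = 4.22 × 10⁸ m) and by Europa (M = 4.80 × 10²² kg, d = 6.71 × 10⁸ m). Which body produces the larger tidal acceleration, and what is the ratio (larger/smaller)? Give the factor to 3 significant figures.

Tidal acceleration ∝ M/d³, so compare M/d³ for each.
Io: (8.93 × 10²²) / (4.22 × 10⁸)³ = 1.188 × 10⁻³
Europa: (4.80 × 10²²) / (6.71 × 10⁸)³ = 1.589 × 10⁻⁴
Ratio (larger/smaller) = 7.48

Io, by a factor of ≈ 7.48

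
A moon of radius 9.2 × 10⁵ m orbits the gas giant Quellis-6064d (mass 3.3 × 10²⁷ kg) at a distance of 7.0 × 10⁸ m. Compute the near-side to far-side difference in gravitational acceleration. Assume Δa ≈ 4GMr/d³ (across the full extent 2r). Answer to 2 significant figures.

Δg = 4GMr/d³
   = 4 × (6.674 × 10⁻¹¹) × (3.3 × 10²⁷) × (9.2 × 10⁵) / (7.0 × 10⁸)³
   = 2.4 × 10⁻³ m/s²

2.4 × 10⁻³ m/s²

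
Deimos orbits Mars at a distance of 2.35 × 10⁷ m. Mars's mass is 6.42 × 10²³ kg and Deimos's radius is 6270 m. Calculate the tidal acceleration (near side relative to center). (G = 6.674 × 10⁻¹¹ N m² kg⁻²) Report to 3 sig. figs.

4.14 × 10⁻⁵ m/s²

The tidal stretch is the gradient of GM/d² times the body's extent r, hence the 1/d³ dependence.
Δa = 2GMr/d³
   = 2 × (6.674 × 10⁻¹¹) × (6.42 × 10²³) × (6270) / (2.35 × 10⁷)³
   = 4.14 × 10⁻⁵ m/s²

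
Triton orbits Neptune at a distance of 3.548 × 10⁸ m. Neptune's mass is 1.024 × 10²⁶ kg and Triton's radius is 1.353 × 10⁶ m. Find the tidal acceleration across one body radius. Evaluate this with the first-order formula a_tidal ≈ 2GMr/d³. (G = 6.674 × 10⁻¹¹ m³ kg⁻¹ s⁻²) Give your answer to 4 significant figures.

4.141 × 10⁻⁴ m/s²

Δg = 2GMr/d³
   = 2 × (6.674 × 10⁻¹¹) × (1.024 × 10²⁶) × (1.353 × 10⁶) / (3.548 × 10⁸)³
   = 4.141 × 10⁻⁴ m/s²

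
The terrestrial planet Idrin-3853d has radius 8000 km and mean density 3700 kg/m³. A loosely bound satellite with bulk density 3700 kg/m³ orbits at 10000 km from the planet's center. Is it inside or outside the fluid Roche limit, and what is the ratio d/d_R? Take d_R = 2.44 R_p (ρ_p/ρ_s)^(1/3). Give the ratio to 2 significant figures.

d_R = 2.44 × (8000 km) × (3700/3700)^(1/3) = 19520 km
d/d_R = (10000) / (19520) = 0.51
Since d/d_R < 1, the body is inside the Roche limit.

inside; d/d_R ≈ 0.51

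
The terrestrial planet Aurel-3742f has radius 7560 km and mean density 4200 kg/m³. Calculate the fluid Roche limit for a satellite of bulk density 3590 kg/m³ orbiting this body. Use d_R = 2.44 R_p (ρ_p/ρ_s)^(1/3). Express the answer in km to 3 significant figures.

d_R = 2.44 × 7560 km × (4200/3590)^(1/3)
    = 19400 km

19400 km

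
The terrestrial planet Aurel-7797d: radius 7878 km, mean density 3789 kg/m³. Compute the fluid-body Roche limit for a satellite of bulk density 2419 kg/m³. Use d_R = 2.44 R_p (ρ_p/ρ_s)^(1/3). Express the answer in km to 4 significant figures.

22320 km

d_R = 2.44 × 7878 km × (3789/2419)^(1/3)
    = 22320 km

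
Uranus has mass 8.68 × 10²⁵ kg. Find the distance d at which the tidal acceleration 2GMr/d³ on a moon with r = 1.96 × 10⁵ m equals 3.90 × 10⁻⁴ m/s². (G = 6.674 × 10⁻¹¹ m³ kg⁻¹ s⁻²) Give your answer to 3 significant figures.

2GMr/d³ = a_tidal  ⇒  d = (2GMr / a_tidal)^(1/3)
d = (2 × 6.674×10⁻¹¹ × (8.68 × 10²⁵) × (1.96 × 10⁵) / (3.90 × 10⁻⁴))^(1/3)
  = 1.80 × 10⁸ m

1.80 × 10⁸ m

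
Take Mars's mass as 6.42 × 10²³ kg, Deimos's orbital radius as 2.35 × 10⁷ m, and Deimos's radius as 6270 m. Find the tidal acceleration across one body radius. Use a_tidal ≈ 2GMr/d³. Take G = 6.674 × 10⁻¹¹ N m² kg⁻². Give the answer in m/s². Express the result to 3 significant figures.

a_tidal = 2GMr/d³
        = 2 × (6.674 × 10⁻¹¹) × (6.42 × 10²³) × (6270) / (2.35 × 10⁷)³
        = 4.14 × 10⁻⁵ m/s²

4.14 × 10⁻⁵ m/s²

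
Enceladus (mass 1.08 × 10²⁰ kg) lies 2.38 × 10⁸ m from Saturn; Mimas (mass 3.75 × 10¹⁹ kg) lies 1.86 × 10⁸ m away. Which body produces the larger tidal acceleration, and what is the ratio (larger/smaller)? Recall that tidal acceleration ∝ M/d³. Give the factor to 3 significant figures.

Enceladus, by a factor of ≈ 1.37

Tidal acceleration ∝ M/d³, so compare M/d³ for each.
Enceladus: (1.08 × 10²⁰) / (2.38 × 10⁸)³ = 8.011 × 10⁻⁶
Mimas: (3.75 × 10¹⁹) / (1.86 × 10⁸)³ = 5.828 × 10⁻⁶
Ratio (larger/smaller) = 1.37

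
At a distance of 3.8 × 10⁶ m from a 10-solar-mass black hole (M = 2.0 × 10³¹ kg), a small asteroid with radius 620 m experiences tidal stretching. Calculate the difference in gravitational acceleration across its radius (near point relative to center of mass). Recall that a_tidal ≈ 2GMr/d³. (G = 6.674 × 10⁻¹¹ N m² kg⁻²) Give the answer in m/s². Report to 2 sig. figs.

3.0 × 10⁴ m/s²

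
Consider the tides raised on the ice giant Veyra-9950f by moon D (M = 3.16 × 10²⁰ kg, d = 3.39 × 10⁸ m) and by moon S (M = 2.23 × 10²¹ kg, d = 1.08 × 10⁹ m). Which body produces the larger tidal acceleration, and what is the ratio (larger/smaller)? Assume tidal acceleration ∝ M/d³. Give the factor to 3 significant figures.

Tidal stretch scales as M/d³; compute that for each body.
Moon D: (3.16 × 10²⁰) / (3.39 × 10⁸)³ = 8.111 × 10⁻⁶
Moon S: (2.23 × 10²¹) / (1.08 × 10⁹)³ = 1.770 × 10⁻⁶
Ratio (larger/smaller) = 4.58

Moon D, by a factor of ≈ 4.58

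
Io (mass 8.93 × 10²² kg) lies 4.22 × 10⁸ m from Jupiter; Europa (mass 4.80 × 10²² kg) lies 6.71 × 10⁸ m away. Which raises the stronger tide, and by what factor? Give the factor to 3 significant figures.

Io, by a factor of ≈ 7.48

Tidal acceleration ∝ M/d³, so compare M/d³ for each.
Io: (8.93 × 10²²) / (4.22 × 10⁸)³ = 1.188 × 10⁻³
Europa: (4.80 × 10²²) / (6.71 × 10⁸)³ = 1.589 × 10⁻⁴
Ratio (larger/smaller) = 7.48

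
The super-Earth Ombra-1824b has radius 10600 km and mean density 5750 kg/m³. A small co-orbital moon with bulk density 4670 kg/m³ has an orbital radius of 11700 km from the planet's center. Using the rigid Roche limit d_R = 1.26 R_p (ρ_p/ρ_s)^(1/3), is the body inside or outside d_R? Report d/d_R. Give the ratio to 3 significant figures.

inside; d/d_R ≈ 0.817

d_R = 1.26 × (10600 km) × (5750/4670)^(1/3) = 14320 km
d/d_R = (11700) / (14320) = 0.817
Since d/d_R < 1, the body is inside the Roche limit.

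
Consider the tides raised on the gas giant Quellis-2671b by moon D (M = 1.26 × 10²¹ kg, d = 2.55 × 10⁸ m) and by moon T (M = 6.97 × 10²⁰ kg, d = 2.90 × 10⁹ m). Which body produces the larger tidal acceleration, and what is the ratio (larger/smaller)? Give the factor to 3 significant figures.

Tidal acceleration ∝ M/d³, so compare M/d³ for each.
Moon D: (1.26 × 10²¹) / (2.55 × 10⁸)³ = 7.599 × 10⁻⁵
Moon T: (6.97 × 10²⁰) / (2.90 × 10⁹)³ = 2.858 × 10⁻⁸
Ratio (larger/smaller) = 2660

Moon D, by a factor of ≈ 2660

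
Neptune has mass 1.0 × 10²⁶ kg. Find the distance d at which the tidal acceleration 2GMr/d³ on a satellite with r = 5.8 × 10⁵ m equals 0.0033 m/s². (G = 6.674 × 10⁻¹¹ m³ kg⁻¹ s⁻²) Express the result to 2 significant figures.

1.3 × 10⁸ m

2GMr/d³ = a_tidal  ⇒  d = (2GMr / a_tidal)^(1/3)
d = (2 × 6.674×10⁻¹¹ × (1.0 × 10²⁶) × (5.8 × 10⁵) / (0.0033))^(1/3)
  = 1.3 × 10⁸ m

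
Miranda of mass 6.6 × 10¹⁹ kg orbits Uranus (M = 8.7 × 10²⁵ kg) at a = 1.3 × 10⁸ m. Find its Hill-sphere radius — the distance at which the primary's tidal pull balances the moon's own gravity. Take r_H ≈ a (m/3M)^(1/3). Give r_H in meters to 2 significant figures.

r_H ≈ a (m/3M)^(1/3)
    = (1.3 × 10⁸) × (6.6 × 10¹⁹ / (3 × 8.7 × 10²⁵))^(1/3)
    = 8.2 × 10⁵ m

8.2 × 10⁵ m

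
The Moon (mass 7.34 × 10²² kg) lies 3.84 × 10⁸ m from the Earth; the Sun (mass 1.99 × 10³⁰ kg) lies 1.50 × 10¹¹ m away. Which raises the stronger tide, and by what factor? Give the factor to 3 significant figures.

Tidal acceleration ∝ M/d³, so compare M/d³ for each.
The Moon: (7.34 × 10²²) / (3.84 × 10⁸)³ = 1.296 × 10⁻³
The Sun: (1.99 × 10³⁰) / (1.50 × 10¹¹)³ = 5.896 × 10⁻⁴
Ratio (larger/smaller) = 2.20

The Moon, by a factor of ≈ 2.20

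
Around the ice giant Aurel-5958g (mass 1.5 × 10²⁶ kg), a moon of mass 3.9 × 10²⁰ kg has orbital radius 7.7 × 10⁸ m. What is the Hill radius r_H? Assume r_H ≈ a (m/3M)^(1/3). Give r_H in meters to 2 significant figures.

r_H ≈ a (m/3M)^(1/3)
    = (7.7 × 10⁸) × (3.9 × 10²⁰ / (3 × 1.5 × 10²⁶))^(1/3)
    = 7.3 × 10⁶ m

7.3 × 10⁶ m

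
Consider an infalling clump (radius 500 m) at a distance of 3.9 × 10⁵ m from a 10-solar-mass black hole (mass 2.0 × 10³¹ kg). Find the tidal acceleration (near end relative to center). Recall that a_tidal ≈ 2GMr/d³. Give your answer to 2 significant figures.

2.3 × 10⁷ m/s²

Δg = 2GMr/d³
   = 2 × (6.674 × 10⁻¹¹) × (2.0 × 10³¹) × (500) / (3.9 × 10⁵)³
   = 2.3 × 10⁷ m/s²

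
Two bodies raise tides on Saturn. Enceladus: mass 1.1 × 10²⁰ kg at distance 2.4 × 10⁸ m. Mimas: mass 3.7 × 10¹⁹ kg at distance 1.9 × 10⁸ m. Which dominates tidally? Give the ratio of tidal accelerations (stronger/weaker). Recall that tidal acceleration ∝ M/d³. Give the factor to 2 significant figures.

Enceladus, by a factor of ≈ 1.5

The tide-raising term goes as M/d³ (the gradient of a 1/d² field).
Enceladus: (1.1 × 10²⁰) / (2.4 × 10⁸)³ = 7.957 × 10⁻⁶
Mimas: (3.7 × 10¹⁹) / (1.9 × 10⁸)³ = 5.394 × 10⁻⁶
Ratio (larger/smaller) = 1.5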